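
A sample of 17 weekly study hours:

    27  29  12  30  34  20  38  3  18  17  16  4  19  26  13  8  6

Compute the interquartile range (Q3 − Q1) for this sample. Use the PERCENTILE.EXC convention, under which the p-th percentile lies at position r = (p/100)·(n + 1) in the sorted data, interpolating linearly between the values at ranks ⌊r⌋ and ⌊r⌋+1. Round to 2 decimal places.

Sorted: 3, 4, 6, 8, 12, 13, 16, 17, 18, 19, 20, 26, 27, 29, 30, 34, 38.
n = 17.
P25: r = 4.5; ranks 4–5 are 8, 12; interpolating gives 10.
P75: r = 13.5; ranks 13–14 are 27, 29; interpolating gives 28.
Difference: 28 − 10 = 18.

18.00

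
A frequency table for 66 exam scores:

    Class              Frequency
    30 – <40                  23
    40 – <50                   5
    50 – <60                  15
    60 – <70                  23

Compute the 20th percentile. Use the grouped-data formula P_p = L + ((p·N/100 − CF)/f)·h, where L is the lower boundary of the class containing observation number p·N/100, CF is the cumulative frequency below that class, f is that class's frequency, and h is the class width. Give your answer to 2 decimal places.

35.74

N = 66; target position k = 20/100 · 66 = 13.2.
Cumulative frequencies: 23, 28, 43, 66.
Observation 13.2 falls in the class 30 – <40.
L = 30, CF = 0, f = 23, h = 10.
P20 = 30 + ((13.2 − 0)/23)·10 = 30 + 5.73913 = 35.7391.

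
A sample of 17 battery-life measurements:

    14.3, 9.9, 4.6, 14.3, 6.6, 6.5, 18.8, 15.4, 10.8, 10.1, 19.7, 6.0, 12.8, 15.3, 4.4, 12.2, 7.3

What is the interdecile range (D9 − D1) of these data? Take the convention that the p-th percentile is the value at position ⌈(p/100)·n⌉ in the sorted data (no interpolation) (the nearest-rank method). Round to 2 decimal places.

Sorted: 4.4, 4.6, 6.0, 6.5, 6.6, 7.3, 9.9, 10.1, 10.8, 12.2, 12.8, 14.3, 14.3, 15.3, 15.4, 18.8, 19.7.
n = 17.
P10: rank ⌈10/100·17⌉ = 2 → 4.6.
P90: rank ⌈90/100·17⌉ = 16 → 18.8.
Difference: 18.8 − 4.6 = 14.2.

14.20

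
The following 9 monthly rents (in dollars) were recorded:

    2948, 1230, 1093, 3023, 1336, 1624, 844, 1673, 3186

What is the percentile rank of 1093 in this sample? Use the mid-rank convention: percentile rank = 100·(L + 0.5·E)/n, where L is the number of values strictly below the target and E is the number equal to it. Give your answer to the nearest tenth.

Sorted: 844, 1093, 1230, 1336, 1624, 1673, 2948, 3023, 3186.
Count below 1093: L = 1; count equal: E = 1; n = 9.
Percentile rank = 100·(1 + 0.5·1)/9 = 100·1.5/9 = 16.67.

16.7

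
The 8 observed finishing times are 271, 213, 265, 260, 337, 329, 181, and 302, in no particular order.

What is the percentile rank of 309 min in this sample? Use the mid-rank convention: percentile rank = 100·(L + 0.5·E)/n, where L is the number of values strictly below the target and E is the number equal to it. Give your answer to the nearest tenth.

75.0

Sorted: 181, 213, 260, 265, 271, 302, 329, 337.
Count below 309: L = 6; count equal: E = 0; n = 8.
Percentile rank = 100·(6 + 0.5·0)/8 = 100·6/8 = 75.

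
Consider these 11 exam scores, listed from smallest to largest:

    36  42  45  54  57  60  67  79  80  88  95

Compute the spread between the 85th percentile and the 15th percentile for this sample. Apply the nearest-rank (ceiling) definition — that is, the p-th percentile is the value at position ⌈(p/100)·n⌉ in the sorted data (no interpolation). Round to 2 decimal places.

n = 11.
P15: rank ⌈15/100·11⌉ = 2 → 42.
P85: rank ⌈85/100·11⌉ = 10 → 88.
Difference: 88 − 42 = 46.

46.00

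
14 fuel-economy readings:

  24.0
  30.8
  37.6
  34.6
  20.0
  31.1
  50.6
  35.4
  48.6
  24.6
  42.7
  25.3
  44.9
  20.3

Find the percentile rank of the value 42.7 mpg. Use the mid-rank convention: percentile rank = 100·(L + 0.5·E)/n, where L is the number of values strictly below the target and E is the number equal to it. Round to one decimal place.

75.0

Sorted: 20.0, 20.3, 24.0, 24.6, 25.3, 30.8, 31.1, 34.6, 35.4, 37.6, 42.7, 44.9, 48.6, 50.6.
Count below 42.7: L = 10; count equal: E = 1; n = 14.
Percentile rank = 100·(10 + 0.5·1)/14 = 100·10.5/14 = 75.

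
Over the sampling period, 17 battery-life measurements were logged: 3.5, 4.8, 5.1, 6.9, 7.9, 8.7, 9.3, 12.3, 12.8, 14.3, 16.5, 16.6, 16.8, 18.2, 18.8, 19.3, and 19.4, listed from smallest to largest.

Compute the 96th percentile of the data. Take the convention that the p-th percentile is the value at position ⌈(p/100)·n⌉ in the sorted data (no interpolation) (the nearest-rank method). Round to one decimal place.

n = 17.
Position = ⌈96/100 · 17⌉ = ⌈16.32⌉ = 17.
The value at rank 17 is 19.4.

19.4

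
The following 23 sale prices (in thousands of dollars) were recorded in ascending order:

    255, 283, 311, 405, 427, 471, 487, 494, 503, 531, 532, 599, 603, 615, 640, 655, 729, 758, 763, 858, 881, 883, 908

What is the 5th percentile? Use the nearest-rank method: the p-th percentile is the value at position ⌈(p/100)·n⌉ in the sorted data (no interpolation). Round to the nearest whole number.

283

n = 23.
Position = ⌈5/100 · 23⌉ = ⌈1.15⌉ = 2.
The value at rank 2 is 283.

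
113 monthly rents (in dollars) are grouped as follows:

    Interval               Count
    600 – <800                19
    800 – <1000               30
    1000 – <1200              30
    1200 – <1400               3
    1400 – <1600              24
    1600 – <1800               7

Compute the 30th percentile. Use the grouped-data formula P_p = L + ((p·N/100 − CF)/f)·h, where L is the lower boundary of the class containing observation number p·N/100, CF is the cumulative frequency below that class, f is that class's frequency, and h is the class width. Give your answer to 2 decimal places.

899.33

N = 113; target position k = 30/100 · 113 = 33.9.
Cumulative frequencies: 19, 49, 79, 82, 106, 113.
Observation 33.9 falls in the class 800 – <1000.
L = 800, CF = 19, f = 30, h = 200.
P30 = 800 + ((33.9 − 19)/30)·200 = 800 + 99.3333 = 899.333.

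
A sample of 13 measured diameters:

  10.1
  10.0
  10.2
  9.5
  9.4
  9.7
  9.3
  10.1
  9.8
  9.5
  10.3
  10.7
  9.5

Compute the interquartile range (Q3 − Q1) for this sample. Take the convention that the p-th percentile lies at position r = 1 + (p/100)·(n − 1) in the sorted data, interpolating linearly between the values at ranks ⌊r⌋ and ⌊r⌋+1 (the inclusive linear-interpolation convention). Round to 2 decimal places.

0.60

Sorted: 9.3, 9.4, 9.5, 9.5, 9.5, 9.7, 9.8, 10.0, 10.1, 10.1, 10.2, 10.3, 10.7.
n = 13.
P25: r = 4 (integer) → 9.5.
P75: r = 10 (integer) → 10.1.
Difference: 10.1 − 9.5 = 0.6.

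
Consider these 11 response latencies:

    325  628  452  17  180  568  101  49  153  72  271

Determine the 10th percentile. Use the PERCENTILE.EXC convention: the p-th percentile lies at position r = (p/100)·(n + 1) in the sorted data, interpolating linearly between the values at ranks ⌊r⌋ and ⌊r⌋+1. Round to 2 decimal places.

23.40

Sorted: 17, 49, 72, 101, 153, 180, 271, 325, 452, 568, 628.
n = 11.
r = (10/100)·(11 + 1) = 1.2.
Rank 1 is 17 and rank 2 is 49.
Interpolate: 17 + 0.2·(49 − 17) = 17 + 0.2·32 = 23.4.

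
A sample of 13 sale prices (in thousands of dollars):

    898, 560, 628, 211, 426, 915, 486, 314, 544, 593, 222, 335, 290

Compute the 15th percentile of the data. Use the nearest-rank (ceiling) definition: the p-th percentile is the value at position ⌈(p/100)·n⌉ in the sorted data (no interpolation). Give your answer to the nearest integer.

Sorted: 211, 222, 290, 314, 335, 426, 486, 544, 560, 593, 628, 898, 915.
n = 13.
Position = ⌈15/100 · 13⌉ = ⌈1.95⌉ = 2.
The value at rank 2 is 222.

222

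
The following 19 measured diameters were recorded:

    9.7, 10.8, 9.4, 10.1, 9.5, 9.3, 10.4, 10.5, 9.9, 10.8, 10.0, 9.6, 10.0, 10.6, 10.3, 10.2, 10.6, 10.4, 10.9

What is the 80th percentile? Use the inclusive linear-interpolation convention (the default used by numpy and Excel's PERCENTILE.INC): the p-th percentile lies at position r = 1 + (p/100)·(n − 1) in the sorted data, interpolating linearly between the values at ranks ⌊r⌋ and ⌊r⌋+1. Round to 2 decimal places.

Sorted: 9.3, 9.4, 9.5, 9.6, 9.7, 9.9, 10.0, 10.0, 10.1, 10.2, 10.3, 10.4, 10.4, 10.5, 10.6, 10.6, 10.8, 10.8, 10.9.
n = 19.
r = 1 + (80/100)·(19 − 1) = 1 + 14.4 = 15.4.
Rank 15 is 10.6 and rank 16 is 10.6.
Interpolate: 10.6 + 0.4·(10.6 − 10.6) = 10.6 + 0.4·0 = 10.6.

10.60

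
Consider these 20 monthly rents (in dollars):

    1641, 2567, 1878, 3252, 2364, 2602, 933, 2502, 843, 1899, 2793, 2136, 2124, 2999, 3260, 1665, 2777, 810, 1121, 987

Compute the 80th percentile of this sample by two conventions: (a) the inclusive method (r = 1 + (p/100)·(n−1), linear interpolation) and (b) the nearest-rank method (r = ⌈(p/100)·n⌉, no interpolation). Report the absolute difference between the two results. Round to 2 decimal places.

3.20

Sorted: 810, 843, 933, 987, 1121, 1641, 1665, 1878, 1899, 2124, 2136, 2364, 2502, 2567, 2602, 2777, 2793, 2999, 3252, 3260.
n = 20.
(a) r = 16.2; between ranks 16 (2777) and 17 (2793): 2780.2.
(b) the nearest-rank method: rank 16 → 2777.
|2780.2 − 2777| = 3.2.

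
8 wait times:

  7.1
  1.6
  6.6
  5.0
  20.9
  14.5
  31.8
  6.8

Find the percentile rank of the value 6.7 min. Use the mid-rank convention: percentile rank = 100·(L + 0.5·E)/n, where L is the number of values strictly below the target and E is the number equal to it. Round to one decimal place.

Sorted: 1.6, 5.0, 6.6, 6.8, 7.1, 14.5, 20.9, 31.8.
Count below 6.7: L = 3; count equal: E = 0; n = 8.
Percentile rank = 100·(3 + 0.5·0)/8 = 100·3/8 = 37.5.

37.5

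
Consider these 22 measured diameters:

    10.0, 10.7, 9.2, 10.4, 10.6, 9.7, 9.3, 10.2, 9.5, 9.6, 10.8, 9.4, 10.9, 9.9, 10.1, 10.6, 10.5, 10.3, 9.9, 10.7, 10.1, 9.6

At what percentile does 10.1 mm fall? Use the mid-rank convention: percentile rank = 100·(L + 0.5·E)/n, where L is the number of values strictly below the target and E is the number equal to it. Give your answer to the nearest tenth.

50.0

Sorted: 9.2, 9.3, 9.4, 9.5, 9.6, 9.6, 9.7, 9.9, 9.9, 10.0, 10.1, 10.1, 10.2, 10.3, 10.4, 10.5, 10.6, 10.6, 10.7, 10.7, 10.8, 10.9.
Count below 10.1: L = 10; count equal: E = 2; n = 22.
Percentile rank = 100·(10 + 0.5·2)/22 = 100·11/22 = 50.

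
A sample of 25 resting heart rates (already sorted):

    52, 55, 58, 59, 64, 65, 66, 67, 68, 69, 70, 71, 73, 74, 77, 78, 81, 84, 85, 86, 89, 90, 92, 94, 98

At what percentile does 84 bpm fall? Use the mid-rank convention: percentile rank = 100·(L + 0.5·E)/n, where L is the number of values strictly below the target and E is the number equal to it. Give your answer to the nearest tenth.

Count below 84: L = 17; count equal: E = 1; n = 25.
Percentile rank = 100·(17 + 0.5·1)/25 = 100·17.5/25 = 70.

70.0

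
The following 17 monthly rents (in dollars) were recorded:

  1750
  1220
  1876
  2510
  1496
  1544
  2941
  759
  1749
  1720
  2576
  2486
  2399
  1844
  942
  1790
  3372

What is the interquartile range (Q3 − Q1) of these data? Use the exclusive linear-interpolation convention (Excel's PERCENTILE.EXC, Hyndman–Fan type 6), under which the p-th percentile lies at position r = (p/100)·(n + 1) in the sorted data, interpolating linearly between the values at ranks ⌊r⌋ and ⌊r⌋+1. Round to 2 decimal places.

Sorted: 759, 942, 1220, 1496, 1544, 1720, 1749, 1750, 1790, 1844, 1876, 2399, 2486, 2510, 2576, 2941, 3372.
n = 17.
P25: r = 4.5; ranks 4–5 are 1496, 1544; interpolating gives 1520.
P75: r = 13.5; ranks 13–14 are 2486, 2510; interpolating gives 2498.
Difference: 2498 − 1520 = 978.

978.00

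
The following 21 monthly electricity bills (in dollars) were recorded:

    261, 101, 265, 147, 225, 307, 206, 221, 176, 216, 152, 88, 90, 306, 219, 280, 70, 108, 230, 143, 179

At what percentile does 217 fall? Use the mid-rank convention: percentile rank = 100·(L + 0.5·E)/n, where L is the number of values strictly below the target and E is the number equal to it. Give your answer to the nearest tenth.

Sorted: 70, 88, 90, 101, 108, 143, 147, 152, 176, 179, 206, 216, 219, 221, 225, 230, 261, 265, 280, 306, 307.
Count below 217: L = 12; count equal: E = 0; n = 21.
Percentile rank = 100·(12 + 0.5·0)/21 = 100·12/21 = 57.14.

57.1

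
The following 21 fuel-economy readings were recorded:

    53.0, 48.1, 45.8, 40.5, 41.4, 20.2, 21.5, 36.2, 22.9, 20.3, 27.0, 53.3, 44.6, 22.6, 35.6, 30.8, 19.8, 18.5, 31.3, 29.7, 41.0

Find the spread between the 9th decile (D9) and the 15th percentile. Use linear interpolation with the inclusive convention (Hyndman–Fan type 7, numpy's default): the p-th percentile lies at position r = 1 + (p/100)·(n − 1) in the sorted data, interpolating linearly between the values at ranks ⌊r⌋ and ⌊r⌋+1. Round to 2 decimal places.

Sorted: 18.5, 19.8, 20.2, 20.3, 21.5, 22.6, 22.9, 27.0, 29.7, 30.8, 31.3, 35.6, 36.2, 40.5, 41.0, 41.4, 44.6, 45.8, 48.1, 53.0, 53.3.
n = 21.
P15: r = 4 (integer) → 20.3.
P90: r = 19 (integer) → 48.1.
Difference: 48.1 − 20.3 = 27.8.

27.80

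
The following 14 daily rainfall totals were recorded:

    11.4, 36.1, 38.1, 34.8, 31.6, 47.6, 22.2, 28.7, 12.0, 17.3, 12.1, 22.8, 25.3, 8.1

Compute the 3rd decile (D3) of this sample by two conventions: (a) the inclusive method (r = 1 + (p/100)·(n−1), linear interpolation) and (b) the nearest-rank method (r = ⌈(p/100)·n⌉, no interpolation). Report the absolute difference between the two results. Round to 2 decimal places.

0.52

Sorted: 8.1, 11.4, 12.0, 12.1, 17.3, 22.2, 22.8, 25.3, 28.7, 31.6, 34.8, 36.1, 38.1, 47.6.
n = 14.
(a) r = 4.9; between ranks 4 (12.1) and 5 (17.3): 16.78.
(b) the nearest-rank method: rank 5 → 17.3.
|16.78 − 17.3| = 0.52.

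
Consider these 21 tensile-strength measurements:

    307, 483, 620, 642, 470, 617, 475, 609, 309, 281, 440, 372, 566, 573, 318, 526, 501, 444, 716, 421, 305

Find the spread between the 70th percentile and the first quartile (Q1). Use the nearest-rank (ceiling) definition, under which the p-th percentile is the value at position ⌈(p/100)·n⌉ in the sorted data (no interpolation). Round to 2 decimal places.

194.00

Sorted: 281, 305, 307, 309, 318, 372, 421, 440, 444, 470, 475, 483, 501, 526, 566, 573, 609, 617, 620, 642, 716.
n = 21.
P25: rank ⌈25/100·21⌉ = 6 → 372.
P70: rank ⌈70/100·21⌉ = 15 → 566.
Difference: 566 − 372 = 194.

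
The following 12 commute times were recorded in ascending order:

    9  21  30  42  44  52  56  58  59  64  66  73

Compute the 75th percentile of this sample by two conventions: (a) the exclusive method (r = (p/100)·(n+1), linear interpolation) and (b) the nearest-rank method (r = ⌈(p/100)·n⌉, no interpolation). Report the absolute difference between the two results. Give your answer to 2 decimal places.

3.75

n = 12.
(a) r = 9.75; between ranks 9 (59) and 10 (64): 62.75.
(b) the nearest-rank method: rank 9 → 59.
|62.75 − 59| = 3.75.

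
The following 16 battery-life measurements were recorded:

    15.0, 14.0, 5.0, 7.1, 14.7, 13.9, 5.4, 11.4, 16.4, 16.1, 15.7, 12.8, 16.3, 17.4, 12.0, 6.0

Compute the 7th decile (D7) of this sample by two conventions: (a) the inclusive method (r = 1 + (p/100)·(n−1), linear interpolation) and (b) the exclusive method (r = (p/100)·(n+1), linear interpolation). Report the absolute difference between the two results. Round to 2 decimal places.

Sorted: 5.0, 5.4, 6.0, 7.1, 11.4, 12.0, 12.8, 13.9, 14.0, 14.7, 15.0, 15.7, 16.1, 16.3, 16.4, 17.4.
n = 16.
(a) r = 11.5; between ranks 11 (15.0) and 12 (15.7): 15.35.
(b) r = 11.9; between ranks 11 (15.0) and 12 (15.7): 15.63.
|15.35 − 15.63| = 0.28.

0.28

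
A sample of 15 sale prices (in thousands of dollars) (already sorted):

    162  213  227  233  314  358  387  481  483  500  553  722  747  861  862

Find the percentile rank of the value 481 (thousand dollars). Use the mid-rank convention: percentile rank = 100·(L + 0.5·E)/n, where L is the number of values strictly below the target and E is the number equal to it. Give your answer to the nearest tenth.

Count below 481: L = 7; count equal: E = 1; n = 15.
Percentile rank = 100·(7 + 0.5·1)/15 = 100·7.5/15 = 50.

50.0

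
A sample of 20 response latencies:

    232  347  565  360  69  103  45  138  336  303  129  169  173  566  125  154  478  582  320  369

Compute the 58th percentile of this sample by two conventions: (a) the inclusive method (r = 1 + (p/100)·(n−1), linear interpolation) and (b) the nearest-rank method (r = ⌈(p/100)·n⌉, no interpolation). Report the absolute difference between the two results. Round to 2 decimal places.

0.32

Sorted: 45, 69, 103, 125, 129, 138, 154, 169, 173, 232, 303, 320, 336, 347, 360, 369, 478, 565, 566, 582.
n = 20.
(a) r = 12.02; between ranks 12 (320) and 13 (336): 320.32.
(b) the nearest-rank method: rank 12 → 320.
|320.32 − 320| = 0.32.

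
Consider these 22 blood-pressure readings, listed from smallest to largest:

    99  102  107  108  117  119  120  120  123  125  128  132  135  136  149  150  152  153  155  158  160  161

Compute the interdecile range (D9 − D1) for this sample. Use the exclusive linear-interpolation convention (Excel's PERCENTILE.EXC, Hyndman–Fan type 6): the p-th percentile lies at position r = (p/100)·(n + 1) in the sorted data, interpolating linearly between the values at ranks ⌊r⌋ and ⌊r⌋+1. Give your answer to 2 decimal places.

n = 22.
P10: r = 2.3; ranks 2–3 are 102, 107; interpolating gives 103.5.
P90: r = 20.7; ranks 20–21 are 158, 160; interpolating gives 159.4.
Difference: 159.4 − 103.5 = 55.9.

55.90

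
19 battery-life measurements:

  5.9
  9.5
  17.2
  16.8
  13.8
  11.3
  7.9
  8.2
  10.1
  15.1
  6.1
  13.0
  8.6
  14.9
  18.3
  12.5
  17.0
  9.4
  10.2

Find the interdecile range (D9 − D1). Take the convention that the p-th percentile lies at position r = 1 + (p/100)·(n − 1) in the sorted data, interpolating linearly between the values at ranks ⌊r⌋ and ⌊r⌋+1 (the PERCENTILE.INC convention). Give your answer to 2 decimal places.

9.50

Sorted: 5.9, 6.1, 7.9, 8.2, 8.6, 9.4, 9.5, 10.1, 10.2, 11.3, 12.5, 13.0, 13.8, 14.9, 15.1, 16.8, 17.0, 17.2, 18.3.
n = 19.
P10: r = 2.8; ranks 2–3 are 6.1, 7.9; interpolating gives 7.54.
P90: r = 17.2; ranks 17–18 are 17.0, 17.2; interpolating gives 17.04.
Difference: 17.04 − 7.54 = 9.5.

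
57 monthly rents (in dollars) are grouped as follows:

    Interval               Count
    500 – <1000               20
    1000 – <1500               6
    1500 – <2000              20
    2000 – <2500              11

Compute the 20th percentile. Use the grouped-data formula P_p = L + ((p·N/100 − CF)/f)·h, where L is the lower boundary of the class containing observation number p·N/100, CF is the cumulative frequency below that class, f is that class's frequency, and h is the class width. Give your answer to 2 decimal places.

N = 57; target position k = 20/100 · 57 = 11.4.
Cumulative frequencies: 20, 26, 46, 57.
Observation 11.4 falls in the class 500 – <1000.
L = 500, CF = 0, f = 20, h = 500.
P20 = 500 + ((11.4 − 0)/20)·500 = 500 + 285 = 785.

785.00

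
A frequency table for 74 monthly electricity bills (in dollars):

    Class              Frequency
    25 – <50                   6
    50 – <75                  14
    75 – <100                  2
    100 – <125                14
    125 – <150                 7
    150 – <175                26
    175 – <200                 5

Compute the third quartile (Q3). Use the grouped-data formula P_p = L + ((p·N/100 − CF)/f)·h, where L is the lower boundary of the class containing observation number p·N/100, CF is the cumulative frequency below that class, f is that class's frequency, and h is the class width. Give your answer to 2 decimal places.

162.02

N = 74; target position k = 75/100 · 74 = 55.5.
Cumulative frequencies: 6, 20, 22, 36, 43, 69, 74.
Observation 55.5 falls in the class 150 – <175.
L = 150, CF = 43, f = 26, h = 25.
P75 = 150 + ((55.5 − 43)/26)·25 = 150 + 12.0192 = 162.019.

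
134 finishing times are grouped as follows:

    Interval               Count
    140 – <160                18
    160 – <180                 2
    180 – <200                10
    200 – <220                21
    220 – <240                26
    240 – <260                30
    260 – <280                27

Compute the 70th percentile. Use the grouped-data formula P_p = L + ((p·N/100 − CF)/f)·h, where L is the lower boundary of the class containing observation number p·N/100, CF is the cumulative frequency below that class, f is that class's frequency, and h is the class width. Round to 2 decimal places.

N = 134; target position k = 70/100 · 134 = 93.8.
Cumulative frequencies: 18, 20, 30, 51, 77, 107, 134.
Observation 93.8 falls in the class 240 – <260.
L = 240, CF = 77, f = 30, h = 20.
P70 = 240 + ((93.8 − 77)/30)·20 = 240 + 11.2 = 251.2.

251.20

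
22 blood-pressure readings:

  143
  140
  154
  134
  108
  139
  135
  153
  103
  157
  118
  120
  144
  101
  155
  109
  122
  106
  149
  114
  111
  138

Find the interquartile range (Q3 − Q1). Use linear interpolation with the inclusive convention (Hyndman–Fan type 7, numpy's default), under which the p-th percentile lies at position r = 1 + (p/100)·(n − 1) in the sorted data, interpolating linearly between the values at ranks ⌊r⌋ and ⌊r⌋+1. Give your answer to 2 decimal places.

Sorted: 101, 103, 106, 108, 109, 111, 114, 118, 120, 122, 134, 135, 138, 139, 140, 143, 144, 149, 153, 154, 155, 157.
n = 22.
P25: r = 6.25; ranks 6–7 are 111, 114; interpolating gives 111.75.
P75: r = 16.75; ranks 16–17 are 143, 144; interpolating gives 143.75.
Difference: 143.75 − 111.75 = 32.

32.00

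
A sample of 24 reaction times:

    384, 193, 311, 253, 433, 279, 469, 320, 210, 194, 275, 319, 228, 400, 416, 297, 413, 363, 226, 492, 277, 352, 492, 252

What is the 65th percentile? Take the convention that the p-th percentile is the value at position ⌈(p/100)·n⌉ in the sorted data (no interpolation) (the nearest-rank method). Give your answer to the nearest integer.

363

Sorted: 193, 194, 210, 226, 228, 252, 253, 275, 277, 279, 297, 311, 319, 320, 352, 363, 384, 400, 413, 416, 433, 469, 492, 492.
n = 24.
Position = ⌈65/100 · 24⌉ = ⌈15.6⌉ = 16.
The value at rank 16 is 363.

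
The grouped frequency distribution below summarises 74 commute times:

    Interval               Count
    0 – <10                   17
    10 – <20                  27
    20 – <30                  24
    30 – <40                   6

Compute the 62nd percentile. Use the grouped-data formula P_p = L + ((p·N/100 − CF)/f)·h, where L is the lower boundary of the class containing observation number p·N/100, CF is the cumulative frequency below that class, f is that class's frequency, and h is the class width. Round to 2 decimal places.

N = 74; target position k = 62/100 · 74 = 45.88.
Cumulative frequencies: 17, 44, 68, 74.
Observation 45.88 falls in the class 20 – <30.
L = 20, CF = 44, f = 24, h = 10.
P62 = 20 + ((45.88 − 44)/24)·10 = 20 + 0.783333 = 20.7833.

20.78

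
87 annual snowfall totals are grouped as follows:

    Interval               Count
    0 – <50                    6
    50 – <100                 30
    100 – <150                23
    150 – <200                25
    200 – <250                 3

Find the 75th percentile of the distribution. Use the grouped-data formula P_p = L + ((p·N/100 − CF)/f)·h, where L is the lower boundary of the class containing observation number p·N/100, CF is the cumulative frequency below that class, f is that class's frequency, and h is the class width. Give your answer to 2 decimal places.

N = 87; target position k = 75/100 · 87 = 65.25.
Cumulative frequencies: 6, 36, 59, 84, 87.
Observation 65.25 falls in the class 150 – <200.
L = 150, CF = 59, f = 25, h = 50.
P75 = 150 + ((65.25 − 59)/25)·50 = 150 + 12.5 = 162.5.

162.50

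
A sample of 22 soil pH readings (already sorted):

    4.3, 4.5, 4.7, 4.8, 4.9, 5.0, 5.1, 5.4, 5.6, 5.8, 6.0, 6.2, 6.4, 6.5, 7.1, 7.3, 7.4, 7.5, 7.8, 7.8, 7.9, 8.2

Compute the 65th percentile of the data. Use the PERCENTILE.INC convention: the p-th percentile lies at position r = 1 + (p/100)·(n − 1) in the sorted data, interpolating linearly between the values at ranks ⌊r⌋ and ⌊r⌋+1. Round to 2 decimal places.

n = 22.
r = 1 + (65/100)·(22 − 1) = 1 + 13.65 = 14.65.
Rank 14 is 6.5 and rank 15 is 7.1.
Interpolate: 6.5 + 0.65·(7.1 − 6.5) = 6.5 + 0.65·0.6 = 6.89.

6.89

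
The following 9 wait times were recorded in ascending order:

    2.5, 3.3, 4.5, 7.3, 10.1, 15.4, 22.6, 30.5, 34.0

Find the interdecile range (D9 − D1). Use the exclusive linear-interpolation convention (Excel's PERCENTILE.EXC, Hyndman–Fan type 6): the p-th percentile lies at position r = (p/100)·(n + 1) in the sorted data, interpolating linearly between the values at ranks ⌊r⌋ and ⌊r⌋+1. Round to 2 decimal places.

n = 9.
P10: r = 1 (integer) → 2.5.
P90: r = 9 (integer) → 34.
Difference: 34 − 2.5 = 31.5.

31.50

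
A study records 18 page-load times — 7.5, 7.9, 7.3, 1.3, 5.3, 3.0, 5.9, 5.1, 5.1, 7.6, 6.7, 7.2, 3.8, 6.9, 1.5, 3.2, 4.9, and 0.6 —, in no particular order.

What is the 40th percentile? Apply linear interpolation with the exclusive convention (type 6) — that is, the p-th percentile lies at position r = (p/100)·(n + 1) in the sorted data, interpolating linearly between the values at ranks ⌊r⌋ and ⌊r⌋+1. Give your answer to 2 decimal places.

5.02

Sorted: 0.6, 1.3, 1.5, 3.0, 3.2, 3.8, 4.9, 5.1, 5.1, 5.3, 5.9, 6.7, 6.9, 7.2, 7.3, 7.5, 7.6, 7.9.
n = 18.
r = (40/100)·(18 + 1) = 7.6.
Rank 7 is 4.9 and rank 8 is 5.1.
Interpolate: 4.9 + 0.6·(5.1 − 4.9) = 4.9 + 0.6·0.2 = 5.02.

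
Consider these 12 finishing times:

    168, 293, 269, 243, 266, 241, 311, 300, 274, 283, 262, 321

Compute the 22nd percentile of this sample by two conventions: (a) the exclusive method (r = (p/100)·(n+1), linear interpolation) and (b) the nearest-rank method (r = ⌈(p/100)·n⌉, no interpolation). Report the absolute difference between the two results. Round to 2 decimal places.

Sorted: 168, 241, 243, 262, 266, 269, 274, 283, 293, 300, 311, 321.
n = 12.
(a) r = 2.86; between ranks 2 (241) and 3 (243): 242.72.
(b) the nearest-rank method: rank 3 → 243.
|242.72 − 243| = 0.28.

0.28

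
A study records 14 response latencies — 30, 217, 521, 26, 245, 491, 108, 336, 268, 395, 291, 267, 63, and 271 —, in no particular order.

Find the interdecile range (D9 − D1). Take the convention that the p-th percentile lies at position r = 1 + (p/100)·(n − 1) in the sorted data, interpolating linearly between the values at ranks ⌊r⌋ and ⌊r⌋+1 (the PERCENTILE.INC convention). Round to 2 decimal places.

422.30

Sorted: 26, 30, 63, 108, 217, 245, 267, 268, 271, 291, 336, 395, 491, 521.
n = 14.
P10: r = 2.3; ranks 2–3 are 30, 63; interpolating gives 39.9.
P90: r = 12.7; ranks 12–13 are 395, 491; interpolating gives 462.2.
Difference: 462.2 − 39.9 = 422.3.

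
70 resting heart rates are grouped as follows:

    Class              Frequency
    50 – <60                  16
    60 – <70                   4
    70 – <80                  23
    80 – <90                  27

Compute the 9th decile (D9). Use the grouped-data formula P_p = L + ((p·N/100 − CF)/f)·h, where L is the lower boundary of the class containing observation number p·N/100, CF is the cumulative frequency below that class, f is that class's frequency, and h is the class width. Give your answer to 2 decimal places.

87.41

N = 70; target position k = 90/100 · 70 = 63.
Cumulative frequencies: 16, 20, 43, 70.
Observation 63 falls in the class 80 – <90.
L = 80, CF = 43, f = 27, h = 10.
P90 = 80 + ((63 − 43)/27)·10 = 80 + 7.40741 = 87.4074.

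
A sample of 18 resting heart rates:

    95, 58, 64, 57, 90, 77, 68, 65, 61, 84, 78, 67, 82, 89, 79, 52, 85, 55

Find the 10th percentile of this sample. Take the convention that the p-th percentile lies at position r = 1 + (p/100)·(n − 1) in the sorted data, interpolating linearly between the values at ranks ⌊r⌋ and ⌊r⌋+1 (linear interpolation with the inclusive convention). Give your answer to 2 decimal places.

Sorted: 52, 55, 57, 58, 61, 64, 65, 67, 68, 77, 78, 79, 82, 84, 85, 89, 90, 95.
n = 18.
r = 1 + (10/100)·(18 − 1) = 1 + 1.7 = 2.7.
Rank 2 is 55 and rank 3 is 57.
Interpolate: 55 + 0.7·(57 − 55) = 55 + 0.7·2 = 56.4.

56.40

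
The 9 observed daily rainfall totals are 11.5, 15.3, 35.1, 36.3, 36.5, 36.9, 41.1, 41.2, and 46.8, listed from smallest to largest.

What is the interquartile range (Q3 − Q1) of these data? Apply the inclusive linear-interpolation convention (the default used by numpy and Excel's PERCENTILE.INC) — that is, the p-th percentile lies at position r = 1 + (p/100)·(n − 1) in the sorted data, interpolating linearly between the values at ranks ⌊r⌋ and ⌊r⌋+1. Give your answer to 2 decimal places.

n = 9.
P25: r = 3 (integer) → 35.1.
P75: r = 7 (integer) → 41.1.
Difference: 41.1 − 35.1 = 6.

6.00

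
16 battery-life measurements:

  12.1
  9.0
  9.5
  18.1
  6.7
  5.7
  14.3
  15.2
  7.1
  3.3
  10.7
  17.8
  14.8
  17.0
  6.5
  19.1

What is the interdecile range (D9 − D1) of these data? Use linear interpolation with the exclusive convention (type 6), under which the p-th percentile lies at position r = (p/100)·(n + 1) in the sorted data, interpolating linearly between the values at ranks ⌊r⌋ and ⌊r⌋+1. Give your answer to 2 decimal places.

13.42

Sorted: 3.3, 5.7, 6.5, 6.7, 7.1, 9.0, 9.5, 10.7, 12.1, 14.3, 14.8, 15.2, 17.0, 17.8, 18.1, 19.1.
n = 16.
P10: r = 1.7; ranks 1–2 are 3.3, 5.7; interpolating gives 4.98.
P90: r = 15.3; ranks 15–16 are 18.1, 19.1; interpolating gives 18.4.
Difference: 18.4 − 4.98 = 13.42.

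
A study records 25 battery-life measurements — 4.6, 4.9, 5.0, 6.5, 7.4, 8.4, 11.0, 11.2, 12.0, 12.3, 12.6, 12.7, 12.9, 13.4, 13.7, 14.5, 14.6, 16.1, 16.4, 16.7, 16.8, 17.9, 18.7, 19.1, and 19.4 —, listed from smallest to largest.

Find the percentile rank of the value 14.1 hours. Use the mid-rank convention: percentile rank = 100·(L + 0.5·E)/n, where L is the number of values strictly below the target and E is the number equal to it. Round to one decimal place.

60.0

Count below 14.1: L = 15; count equal: E = 0; n = 25.
Percentile rank = 100·(15 + 0.5·0)/25 = 100·15/25 = 60.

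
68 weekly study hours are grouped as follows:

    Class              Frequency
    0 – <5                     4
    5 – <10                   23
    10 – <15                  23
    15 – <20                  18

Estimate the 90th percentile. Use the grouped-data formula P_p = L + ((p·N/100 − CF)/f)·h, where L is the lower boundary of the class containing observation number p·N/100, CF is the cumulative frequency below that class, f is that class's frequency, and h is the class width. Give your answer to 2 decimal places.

N = 68; target position k = 90/100 · 68 = 61.2.
Cumulative frequencies: 4, 27, 50, 68.
Observation 61.2 falls in the class 15 – <20.
L = 15, CF = 50, f = 18, h = 5.
P90 = 15 + ((61.2 − 50)/18)·5 = 15 + 3.11111 = 18.1111.

18.11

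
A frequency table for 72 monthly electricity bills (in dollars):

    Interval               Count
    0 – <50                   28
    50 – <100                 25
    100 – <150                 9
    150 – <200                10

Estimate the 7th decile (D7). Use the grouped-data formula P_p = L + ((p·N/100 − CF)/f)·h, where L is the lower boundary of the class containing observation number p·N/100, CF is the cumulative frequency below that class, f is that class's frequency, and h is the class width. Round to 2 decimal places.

N = 72; target position k = 70/100 · 72 = 50.4.
Cumulative frequencies: 28, 53, 62, 72.
Observation 50.4 falls in the class 50 – <100.
L = 50, CF = 28, f = 25, h = 50.
P70 = 50 + ((50.4 − 28)/25)·50 = 50 + 44.8 = 94.8.

94.80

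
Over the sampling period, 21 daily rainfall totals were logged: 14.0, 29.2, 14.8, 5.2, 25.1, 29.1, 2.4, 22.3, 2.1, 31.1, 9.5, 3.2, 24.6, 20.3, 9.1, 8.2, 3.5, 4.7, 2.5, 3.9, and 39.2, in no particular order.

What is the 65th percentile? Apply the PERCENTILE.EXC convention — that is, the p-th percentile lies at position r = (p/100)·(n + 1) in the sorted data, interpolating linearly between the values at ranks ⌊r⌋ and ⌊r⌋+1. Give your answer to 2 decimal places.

Sorted: 2.1, 2.4, 2.5, 3.2, 3.5, 3.9, 4.7, 5.2, 8.2, 9.1, 9.5, 14.0, 14.8, 20.3, 22.3, 24.6, 25.1, 29.1, 29.2, 31.1, 39.2.
n = 21.
r = (65/100)·(21 + 1) = 14.3.
Rank 14 is 20.3 and rank 15 is 22.3.
Interpolate: 20.3 + 0.3·(22.3 − 20.3) = 20.3 + 0.3·2 = 20.9.

20.90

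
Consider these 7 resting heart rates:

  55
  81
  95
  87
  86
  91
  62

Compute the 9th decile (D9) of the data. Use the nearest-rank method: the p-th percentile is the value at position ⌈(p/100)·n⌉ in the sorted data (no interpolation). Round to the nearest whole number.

95

Sorted: 55, 62, 81, 86, 87, 91, 95.
n = 7.
Position = ⌈90/100 · 7⌉ = ⌈6.3⌉ = 7.
The value at rank 7 is 95.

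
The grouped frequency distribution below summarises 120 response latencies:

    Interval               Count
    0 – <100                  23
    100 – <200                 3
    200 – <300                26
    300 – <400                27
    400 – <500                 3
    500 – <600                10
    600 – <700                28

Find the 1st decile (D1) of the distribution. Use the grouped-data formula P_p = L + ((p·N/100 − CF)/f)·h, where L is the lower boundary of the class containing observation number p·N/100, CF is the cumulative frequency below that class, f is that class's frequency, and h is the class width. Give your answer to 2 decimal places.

52.17

N = 120; target position k = 10/100 · 120 = 12.
Cumulative frequencies: 23, 26, 52, 79, 82, 92, 120.
Observation 12 falls in the class 0 – <100.
L = 0, CF = 0, f = 23, h = 100.
P10 = 0 + ((12 − 0)/23)·100 = 0 + 52.1739 = 52.1739.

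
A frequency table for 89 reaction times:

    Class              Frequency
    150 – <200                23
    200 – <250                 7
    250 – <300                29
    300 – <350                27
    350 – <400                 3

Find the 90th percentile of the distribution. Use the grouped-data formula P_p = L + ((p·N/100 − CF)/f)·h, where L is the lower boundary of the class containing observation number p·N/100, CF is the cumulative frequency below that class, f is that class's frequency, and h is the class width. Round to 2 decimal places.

339.07

N = 89; target position k = 90/100 · 89 = 80.1.
Cumulative frequencies: 23, 30, 59, 86, 89.
Observation 80.1 falls in the class 300 – <350.
L = 300, CF = 59, f = 27, h = 50.
P90 = 300 + ((80.1 − 59)/27)·50 = 300 + 39.0741 = 339.074.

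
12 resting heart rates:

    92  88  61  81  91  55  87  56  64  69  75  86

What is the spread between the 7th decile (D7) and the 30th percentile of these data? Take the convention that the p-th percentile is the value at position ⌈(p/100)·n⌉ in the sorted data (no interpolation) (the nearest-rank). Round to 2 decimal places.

Sorted: 55, 56, 61, 64, 69, 75, 81, 86, 87, 88, 91, 92.
n = 12.
P30: rank ⌈30/100·12⌉ = 4 → 64.
P70: rank ⌈70/100·12⌉ = 9 → 87.
Difference: 87 − 64 = 23.

23.00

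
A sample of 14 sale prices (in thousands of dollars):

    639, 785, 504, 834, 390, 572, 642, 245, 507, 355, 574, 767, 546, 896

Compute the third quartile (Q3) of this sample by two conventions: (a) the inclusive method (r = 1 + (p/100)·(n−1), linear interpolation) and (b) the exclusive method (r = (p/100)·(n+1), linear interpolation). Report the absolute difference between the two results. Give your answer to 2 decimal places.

Sorted: 245, 355, 390, 504, 507, 546, 572, 574, 639, 642, 767, 785, 834, 896.
n = 14.
(a) r = 10.75; between ranks 10 (642) and 11 (767): 735.75.
(b) r = 11.25; between ranks 11 (767) and 12 (785): 771.5.
|735.75 − 771.5| = 35.75.

35.75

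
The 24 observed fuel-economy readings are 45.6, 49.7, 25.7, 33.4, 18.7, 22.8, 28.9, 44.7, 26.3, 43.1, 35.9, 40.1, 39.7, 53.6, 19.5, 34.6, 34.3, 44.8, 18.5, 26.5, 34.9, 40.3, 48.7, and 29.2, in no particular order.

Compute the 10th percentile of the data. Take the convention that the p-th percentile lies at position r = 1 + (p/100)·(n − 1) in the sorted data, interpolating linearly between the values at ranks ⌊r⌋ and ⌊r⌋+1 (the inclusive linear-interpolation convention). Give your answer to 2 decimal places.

20.49

Sorted: 18.5, 18.7, 19.5, 22.8, 25.7, 26.3, 26.5, 28.9, 29.2, 33.4, 34.3, 34.6, 34.9, 35.9, 39.7, 40.1, 40.3, 43.1, 44.7, 44.8, 45.6, 48.7, 49.7, 53.6.
n = 24.
r = 1 + (10/100)·(24 − 1) = 1 + 2.3 = 3.3.
Rank 3 is 19.5 and rank 4 is 22.8.
Interpolate: 19.5 + 0.3·(22.8 − 19.5) = 19.5 + 0.3·3.3 = 20.49.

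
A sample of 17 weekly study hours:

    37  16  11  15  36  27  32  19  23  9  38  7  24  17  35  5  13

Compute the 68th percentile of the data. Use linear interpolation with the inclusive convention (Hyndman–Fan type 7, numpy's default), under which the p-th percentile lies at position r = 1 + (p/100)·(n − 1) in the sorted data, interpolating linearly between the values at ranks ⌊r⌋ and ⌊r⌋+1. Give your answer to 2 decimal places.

Sorted: 5, 7, 9, 11, 13, 15, 16, 17, 19, 23, 24, 27, 32, 35, 36, 37, 38.
n = 17.
r = 1 + (68/100)·(17 − 1) = 1 + 10.88 = 11.88.
Rank 11 is 24 and rank 12 is 27.
Interpolate: 24 + 0.88·(27 − 24) = 24 + 0.88·3 = 26.64.

26.64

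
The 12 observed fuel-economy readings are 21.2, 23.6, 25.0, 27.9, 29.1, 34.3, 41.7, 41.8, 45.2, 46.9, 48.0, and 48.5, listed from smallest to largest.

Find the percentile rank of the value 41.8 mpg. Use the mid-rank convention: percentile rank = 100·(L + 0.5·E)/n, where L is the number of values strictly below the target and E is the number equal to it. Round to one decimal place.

Count below 41.8: L = 7; count equal: E = 1; n = 12.
Percentile rank = 100·(7 + 0.5·1)/12 = 100·7.5/12 = 62.5.

62.5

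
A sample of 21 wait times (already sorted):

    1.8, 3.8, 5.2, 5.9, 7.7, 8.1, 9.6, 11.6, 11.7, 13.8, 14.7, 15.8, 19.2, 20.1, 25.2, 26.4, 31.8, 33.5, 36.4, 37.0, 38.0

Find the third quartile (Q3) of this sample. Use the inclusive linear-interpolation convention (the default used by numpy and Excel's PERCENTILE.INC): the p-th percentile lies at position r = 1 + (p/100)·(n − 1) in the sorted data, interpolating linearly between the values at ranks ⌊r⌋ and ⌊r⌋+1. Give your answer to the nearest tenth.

n = 21.
r = 1 + (75/100)·(21 − 1) = 1 + 15 = 16.
r is an integer, so P75 is the value at rank 16: 26.4.

26.4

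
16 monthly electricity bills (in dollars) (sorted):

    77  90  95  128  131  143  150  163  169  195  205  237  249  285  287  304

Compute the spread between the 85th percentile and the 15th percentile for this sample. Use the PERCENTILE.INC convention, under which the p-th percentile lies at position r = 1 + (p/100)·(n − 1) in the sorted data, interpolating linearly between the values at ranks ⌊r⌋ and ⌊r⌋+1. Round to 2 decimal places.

n = 16.
P15: r = 3.25; ranks 3–4 are 95, 128; interpolating gives 103.25.
P85: r = 13.75; ranks 13–14 are 249, 285; interpolating gives 276.
Difference: 276 − 103.25 = 172.75.

172.75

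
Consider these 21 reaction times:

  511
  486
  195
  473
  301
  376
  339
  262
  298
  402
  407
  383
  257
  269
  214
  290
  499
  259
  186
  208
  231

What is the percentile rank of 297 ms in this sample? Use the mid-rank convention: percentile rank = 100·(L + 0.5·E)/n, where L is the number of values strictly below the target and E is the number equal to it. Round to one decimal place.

Sorted: 186, 195, 208, 214, 231, 257, 259, 262, 269, 290, 298, 301, 339, 376, 383, 402, 407, 473, 486, 499, 511.
Count below 297: L = 10; count equal: E = 0; n = 21.
Percentile rank = 100·(10 + 0.5·0)/21 = 100·10/21 = 47.62.

47.6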